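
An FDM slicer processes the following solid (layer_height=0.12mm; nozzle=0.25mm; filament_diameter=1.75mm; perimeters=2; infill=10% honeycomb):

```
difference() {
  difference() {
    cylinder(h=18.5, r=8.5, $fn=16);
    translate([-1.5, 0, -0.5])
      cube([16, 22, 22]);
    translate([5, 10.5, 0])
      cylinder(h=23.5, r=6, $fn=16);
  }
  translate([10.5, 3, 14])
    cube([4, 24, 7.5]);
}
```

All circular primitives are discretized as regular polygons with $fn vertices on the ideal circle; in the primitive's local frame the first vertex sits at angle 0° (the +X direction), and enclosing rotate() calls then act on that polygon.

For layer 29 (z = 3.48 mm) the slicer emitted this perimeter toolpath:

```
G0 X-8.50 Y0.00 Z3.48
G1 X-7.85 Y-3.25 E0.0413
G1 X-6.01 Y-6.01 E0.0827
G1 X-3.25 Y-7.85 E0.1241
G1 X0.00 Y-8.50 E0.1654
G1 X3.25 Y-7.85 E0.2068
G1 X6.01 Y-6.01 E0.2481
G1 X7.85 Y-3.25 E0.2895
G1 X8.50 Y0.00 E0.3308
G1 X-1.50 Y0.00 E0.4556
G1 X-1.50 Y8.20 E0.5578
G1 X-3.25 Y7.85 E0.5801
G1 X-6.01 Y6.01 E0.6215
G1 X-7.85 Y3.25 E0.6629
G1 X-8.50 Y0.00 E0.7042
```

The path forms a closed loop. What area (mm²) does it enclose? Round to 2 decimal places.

Apply the shoelace formula to the sequence of (X, Y) vertices; enclosed area = 153.29 mm².

153.29 mm²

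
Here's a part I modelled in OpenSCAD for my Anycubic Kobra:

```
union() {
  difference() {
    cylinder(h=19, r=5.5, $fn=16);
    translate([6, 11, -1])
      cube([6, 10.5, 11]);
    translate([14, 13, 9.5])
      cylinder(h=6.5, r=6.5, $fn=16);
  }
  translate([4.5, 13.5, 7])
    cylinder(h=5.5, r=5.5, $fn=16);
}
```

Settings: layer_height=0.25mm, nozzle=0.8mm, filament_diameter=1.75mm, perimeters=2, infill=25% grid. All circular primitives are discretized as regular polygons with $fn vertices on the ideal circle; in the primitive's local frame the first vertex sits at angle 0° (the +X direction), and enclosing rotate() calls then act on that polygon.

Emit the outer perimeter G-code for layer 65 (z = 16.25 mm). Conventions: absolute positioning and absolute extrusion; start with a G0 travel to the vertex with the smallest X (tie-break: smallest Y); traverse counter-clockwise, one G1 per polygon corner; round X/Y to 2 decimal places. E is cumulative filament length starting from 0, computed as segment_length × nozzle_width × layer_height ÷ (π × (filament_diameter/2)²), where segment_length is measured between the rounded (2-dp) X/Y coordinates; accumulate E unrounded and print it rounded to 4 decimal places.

G0 X-5.50 Y0.00 Z16.25
G1 X-5.08 Y-2.10 E0.1781
G1 X-3.89 Y-3.89 E0.3568
G1 X-2.10 Y-5.08 E0.5355
G1 X0.00 Y-5.50 E0.7136
G1 X2.10 Y-5.08 E0.8917
G1 X3.89 Y-3.89 E1.0704
G1 X5.08 Y-2.10 E1.2491
G1 X5.50 Y0.00 E1.4272
G1 X5.08 Y2.10 E1.6053
G1 X3.89 Y3.89 E1.7840
G1 X2.10 Y5.08 E1.9627
G1 X0.00 Y5.50 E2.1408
G1 X-2.10 Y5.08 E2.3189
G1 X-3.89 Y3.89 E2.4976
G1 X-5.08 Y2.10 E2.6763
G1 X-5.50 Y0.00 E2.8544

At z = 16.25 mm: the r=5.5 cylinder contributes a regular 16-gon of circumradius 5.5; the cube at (6, 11) does not reach this height (z outside [-1, 10]); the cylinder at (14, 13) does not reach this height (z outside [9.5, 16]); After the difference (first − rest): none of the subtracted shapes is present at this height, so the r=5.5 cylinder is unchanged — 1 connected region; the cylinder at (4.5, 13.5) is not intersected at this z (z outside [7, 12.5]); Merging all regions: only the result so far is present, so the union is just that shape — 1 connected region. The outline is a single polygon with 16 vertices. Extrusion per mm of travel: 0.8 × 0.25 / (π × 0.875²) = 0.083150. Accumulating E over each segment gives final E = 2.8544.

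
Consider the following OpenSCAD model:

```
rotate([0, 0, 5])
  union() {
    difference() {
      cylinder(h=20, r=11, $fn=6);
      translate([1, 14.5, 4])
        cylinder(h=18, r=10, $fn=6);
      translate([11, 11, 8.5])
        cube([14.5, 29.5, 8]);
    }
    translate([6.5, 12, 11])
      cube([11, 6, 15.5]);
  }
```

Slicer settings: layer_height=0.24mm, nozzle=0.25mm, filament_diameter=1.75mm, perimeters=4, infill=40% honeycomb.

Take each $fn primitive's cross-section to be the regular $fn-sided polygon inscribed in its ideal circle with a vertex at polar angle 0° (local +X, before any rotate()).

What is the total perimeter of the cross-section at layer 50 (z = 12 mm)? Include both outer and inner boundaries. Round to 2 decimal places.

At z = 12 mm: the cylinder: section is a regular 6-gon, circumradius r=11 (perimeter = 2·6·11.000·sin(180°/6) = 66.00 mm); the r=10 cylinder at (1, 14.5) contributes a regular 6-gon of circumradius 10 (perimeter = 2·6·10.000·sin(180°/6) = 60.00 mm); the 14.5×29.5 cube at (11, 11) contributes its full rectangle (perimeter 88.00 mm); After the difference (first − rest): starting from the r=11 cylinder, the r=10 cylinder at (1, 14.5) partially overlaps it — only the 41.55 mm² overlap (of its 259.81 mm²) is removed, clipping the outline; the 14.5×29.5 cube at (11, 11) misses the remaining region (no effect) — boundary = 67.00 mm; the cube at (6.5, 12) (footprint 11×6) is included at this height (perimeter 34.00 mm); Merging all regions: the 2 present regions are separate (no shared area or edge), so areas and boundary lengths simply add and each stays a separate island — boundary = 101.00 mm; (rotated 5° about Z; rotation is an isometry so areas/perimeters/island counts are preserved). Overall, the cross-section has 2 separate islands. Total boundary length (outer) = 101.00 mm.

101.00 mm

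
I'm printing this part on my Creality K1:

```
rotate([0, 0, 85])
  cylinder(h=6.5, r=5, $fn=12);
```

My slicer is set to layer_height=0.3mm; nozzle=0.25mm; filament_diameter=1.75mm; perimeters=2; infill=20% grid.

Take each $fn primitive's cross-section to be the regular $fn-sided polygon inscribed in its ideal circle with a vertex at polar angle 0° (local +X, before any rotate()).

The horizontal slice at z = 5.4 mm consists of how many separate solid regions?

At z = 5.4 mm: the cylinder: section is a regular 12-gon, circumradius r=5; (whole slice rotated 85° about Z — lengths, areas and connectivity unchanged). The result has 1 disconnected region.

1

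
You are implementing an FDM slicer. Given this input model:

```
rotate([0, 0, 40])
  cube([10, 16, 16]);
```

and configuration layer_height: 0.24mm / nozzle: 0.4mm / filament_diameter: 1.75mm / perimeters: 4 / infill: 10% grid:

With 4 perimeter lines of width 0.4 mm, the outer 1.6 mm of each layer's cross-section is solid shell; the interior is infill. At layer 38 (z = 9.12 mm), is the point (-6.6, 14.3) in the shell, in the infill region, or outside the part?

shell

At z = 9.12 mm: the cube is present — its section is the full 10×16 rectangle; (rotated 40° about Z; rotation is an isometry so areas/perimeters/island counts are preserved). Overall, the cross-section is a single solid region. Undo the 40° rotation: the query point maps to (4.136, 15.197) in the un-rotated model frame. The nearest boundary edge runs (10.00, 16.00)→(0.00, 16.00); distance from the point to it = 0.80 mm. The point is inside the cross-section, 0.80 mm from the nearest boundary — within the 1.6 mm shell band (4 × 0.4).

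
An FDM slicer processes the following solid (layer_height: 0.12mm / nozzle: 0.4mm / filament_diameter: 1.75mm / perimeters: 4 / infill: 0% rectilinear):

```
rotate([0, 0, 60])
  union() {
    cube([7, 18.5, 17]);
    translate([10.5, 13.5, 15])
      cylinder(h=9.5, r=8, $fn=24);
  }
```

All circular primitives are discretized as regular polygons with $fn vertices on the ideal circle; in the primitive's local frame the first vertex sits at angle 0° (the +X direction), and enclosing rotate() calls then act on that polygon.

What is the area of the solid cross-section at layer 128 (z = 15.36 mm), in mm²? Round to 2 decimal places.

At z = 15.36 mm: the cube is present — its section is the full 7×18.5 rectangle (area 129.50 mm²); the r=8 cylinder at (10.5, 13.5) gives a regular 24-gon of circumradius 8 (constant along its height) (area = (24/2)·8.000²·sin(360°/24) = 198.77 mm²); Taking the union: the regions partially overlap — summed areas 328.27 mm² minus the doubly-counted overlap 42.25 mm² gives 286.02 mm² — area = 286.02 mm²; (whole slice rotated 60° about Z — lengths, areas and connectivity unchanged). Overall, the cross-section is a single solid region. Net area = 286.02 mm².

286.02 mm²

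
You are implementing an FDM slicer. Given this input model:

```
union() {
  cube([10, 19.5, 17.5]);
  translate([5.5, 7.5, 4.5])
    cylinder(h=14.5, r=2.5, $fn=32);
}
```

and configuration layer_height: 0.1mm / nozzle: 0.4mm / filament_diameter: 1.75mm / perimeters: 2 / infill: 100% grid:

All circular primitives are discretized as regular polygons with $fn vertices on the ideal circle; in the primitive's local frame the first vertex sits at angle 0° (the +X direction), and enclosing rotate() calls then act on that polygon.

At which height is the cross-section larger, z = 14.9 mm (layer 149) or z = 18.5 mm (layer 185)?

layer 149 (z = 14.9 mm)

Layer 149 (z = 14.9): the cube (footprint 10×19.5) is included at this height (area 195.00 mm²); the r=2.5 cylinder at (5.5, 7.5) contributes a regular 32-gon of circumradius 2.5 (area = (32/2)·2.500²·sin(360°/32) = 19.51 mm²); Taking the union: the r=2.5 cylinder at (5.5, 7.5) lies entirely inside the 10×19.5 cube, so the union is just the 10×19.5 cube — area = 195.00 mm². So its area = 195.00 mm². Layer 185 (z = 18.5): the cube is absent (z outside [0, 17.5]); the cylinder at (5.5, 7.5): section is a regular 32-gon, circumradius r=2.5 (area = (32/2)·2.500²·sin(360°/32) = 19.51 mm²); Taking the union: only the r=2.5 cylinder at (5.5, 7.5) is present, so the union is just that shape — area = 19.51 mm². So its area = 19.51 mm². Layer 149 is larger (195.00 vs 19.51 mm²).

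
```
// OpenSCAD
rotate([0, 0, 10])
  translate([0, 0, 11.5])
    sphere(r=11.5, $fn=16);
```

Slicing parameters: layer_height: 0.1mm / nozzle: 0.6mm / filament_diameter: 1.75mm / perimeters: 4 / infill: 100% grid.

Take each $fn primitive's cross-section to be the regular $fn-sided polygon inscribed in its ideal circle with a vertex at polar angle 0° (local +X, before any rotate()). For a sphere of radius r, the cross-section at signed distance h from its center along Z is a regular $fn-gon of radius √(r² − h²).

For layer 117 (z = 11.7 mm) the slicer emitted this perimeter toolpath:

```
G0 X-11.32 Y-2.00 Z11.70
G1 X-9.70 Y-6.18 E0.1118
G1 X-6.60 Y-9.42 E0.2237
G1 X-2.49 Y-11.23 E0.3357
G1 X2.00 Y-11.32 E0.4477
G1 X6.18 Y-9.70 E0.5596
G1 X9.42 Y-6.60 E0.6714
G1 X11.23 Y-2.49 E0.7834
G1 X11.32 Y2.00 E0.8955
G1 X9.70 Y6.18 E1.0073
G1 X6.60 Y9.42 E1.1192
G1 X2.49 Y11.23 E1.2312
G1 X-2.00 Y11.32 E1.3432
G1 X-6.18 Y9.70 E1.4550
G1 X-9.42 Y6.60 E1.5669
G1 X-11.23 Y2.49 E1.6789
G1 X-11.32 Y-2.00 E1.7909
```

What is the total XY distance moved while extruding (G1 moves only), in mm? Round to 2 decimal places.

71.80 mm

Sum the Euclidean lengths of each G1 segment: total = 71.80 mm.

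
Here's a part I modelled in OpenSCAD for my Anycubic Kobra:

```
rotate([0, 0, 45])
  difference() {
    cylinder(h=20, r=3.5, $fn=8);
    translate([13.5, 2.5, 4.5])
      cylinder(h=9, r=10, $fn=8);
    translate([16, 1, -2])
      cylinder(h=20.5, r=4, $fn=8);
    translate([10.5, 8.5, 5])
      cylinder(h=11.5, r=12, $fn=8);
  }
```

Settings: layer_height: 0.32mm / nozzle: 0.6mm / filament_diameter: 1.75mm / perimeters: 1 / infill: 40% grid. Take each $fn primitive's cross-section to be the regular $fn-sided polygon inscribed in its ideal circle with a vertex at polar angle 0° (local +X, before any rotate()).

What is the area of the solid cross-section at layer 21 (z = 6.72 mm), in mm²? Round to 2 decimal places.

At z = 6.72 mm: the cylinder: section is a regular 8-gon, circumradius r=3.5 (area = (8/2)·3.500²·sin(360°/8) = 34.65 mm²); the cylinder at (13.5, 2.5): section is a regular 8-gon, circumradius r=10 (area = (8/2)·10.000²·sin(360°/8) = 282.84 mm²); the r=4 cylinder at (16, 1) contributes a regular 8-gon of circumradius 4 (area = (8/2)·4.000²·sin(360°/8) = 45.25 mm²); the cylinder at (10.5, 8.5): section is a regular 8-gon, circumradius r=12 (area = (8/2)·12.000²·sin(360°/8) = 407.29 mm²); Taking the first minus the rest: starting from the r=3.5 cylinder (34.65 mm²), the r=10 cylinder at (13.5, 2.5) misses the remaining region (no effect); the r=4 cylinder at (16, 1) misses the remaining region (no effect); the r=12 cylinder at (10.5, 8.5) partially overlaps it — only the 4.58 mm² overlap (of its 407.29 mm²) is removed, clipping the outline — area = 30.07 mm²; (rotated 45° about Z; rotation is an isometry so areas/perimeters/island counts are preserved). Overall, the cross-section is a single solid region. Net area = 30.07 mm².

30.07 mm²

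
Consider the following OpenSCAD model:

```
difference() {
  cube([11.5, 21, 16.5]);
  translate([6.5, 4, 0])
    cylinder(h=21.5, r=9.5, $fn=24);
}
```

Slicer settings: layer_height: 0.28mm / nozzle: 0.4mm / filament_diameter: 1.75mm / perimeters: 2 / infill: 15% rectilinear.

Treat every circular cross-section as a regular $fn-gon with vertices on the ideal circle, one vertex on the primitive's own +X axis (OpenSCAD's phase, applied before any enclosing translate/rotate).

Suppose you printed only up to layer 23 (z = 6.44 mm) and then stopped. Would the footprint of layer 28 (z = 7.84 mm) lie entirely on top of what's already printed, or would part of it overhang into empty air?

entirely on top

Compare the two slices. At z = 6.44: the 11.5×21 cube contributes its full rectangle (area 241.50 mm²); the r=9.5 cylinder at (6.5, 4) contributes a regular 24-gon of circumradius 9.5 (area = (24/2)·9.500²·sin(360°/24) = 280.30 mm²); After the difference (first − rest): starting from the 11.5×21 cube (241.50 mm²), the r=9.5 cylinder at (6.5, 4) partially overlaps it — only the 147.05 mm² overlap (of its 280.30 mm²) is removed, clipping the outline — area = 94.45 mm². At z = 7.84: the cube is present — its section is the full 11.5×21 rectangle (area 241.50 mm²); the r=9.5 cylinder at (6.5, 4) contributes a regular 24-gon of circumradius 9.5 (area = (24/2)·9.500²·sin(360°/24) = 280.30 mm²); Taking the first minus the rest: starting from the 11.5×21 cube (241.50 mm²), the r=9.5 cylinder at (6.5, 4) partially overlaps it — only the 147.05 mm² overlap (of its 280.30 mm²) is removed, clipping the outline — area = 94.45 mm². Checking containment: the cross-section at z = 7.84 is a subset of the cross-section at z = 6.44.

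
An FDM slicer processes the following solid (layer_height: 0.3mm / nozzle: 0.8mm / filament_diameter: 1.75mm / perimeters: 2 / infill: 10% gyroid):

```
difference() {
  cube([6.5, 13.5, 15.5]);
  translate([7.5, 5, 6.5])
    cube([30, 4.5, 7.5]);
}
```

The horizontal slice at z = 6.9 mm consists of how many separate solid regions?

At z = 6.9 mm: the cube (footprint 6.5×13.5) is included at this height; the cube at (7.5, 5) (footprint 30×4.5) is included at this height; Subtracting the remaining from the first: starting from the 6.5×13.5 cube, the 30×4.5 cube at (7.5, 5) misses the remaining region (no effect) — 1 connected region. The result has 1 disconnected region.

1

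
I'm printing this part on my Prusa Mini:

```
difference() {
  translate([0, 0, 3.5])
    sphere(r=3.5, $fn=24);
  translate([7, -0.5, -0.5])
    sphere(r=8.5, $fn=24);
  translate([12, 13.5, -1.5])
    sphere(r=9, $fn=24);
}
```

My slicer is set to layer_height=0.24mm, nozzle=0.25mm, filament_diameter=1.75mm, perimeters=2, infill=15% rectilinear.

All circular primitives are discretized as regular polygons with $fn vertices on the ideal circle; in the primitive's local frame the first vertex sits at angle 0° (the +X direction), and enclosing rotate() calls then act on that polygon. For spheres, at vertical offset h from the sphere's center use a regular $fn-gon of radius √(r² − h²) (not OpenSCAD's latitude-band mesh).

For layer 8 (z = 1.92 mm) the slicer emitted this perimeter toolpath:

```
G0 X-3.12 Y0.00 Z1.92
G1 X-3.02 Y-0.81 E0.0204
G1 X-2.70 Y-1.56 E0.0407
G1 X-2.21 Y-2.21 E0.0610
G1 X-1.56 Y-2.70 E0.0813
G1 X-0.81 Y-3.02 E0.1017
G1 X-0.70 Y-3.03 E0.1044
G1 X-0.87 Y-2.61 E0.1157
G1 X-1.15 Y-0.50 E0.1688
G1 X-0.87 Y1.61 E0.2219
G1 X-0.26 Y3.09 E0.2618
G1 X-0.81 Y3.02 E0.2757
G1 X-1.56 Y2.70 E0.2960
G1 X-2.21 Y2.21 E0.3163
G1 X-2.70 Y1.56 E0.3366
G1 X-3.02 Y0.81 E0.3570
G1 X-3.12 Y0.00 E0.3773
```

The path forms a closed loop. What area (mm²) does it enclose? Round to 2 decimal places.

Apply the shoelace formula to the sequence of (X, Y) vertices; enclosed area = 9.68 mm².

9.68 mm²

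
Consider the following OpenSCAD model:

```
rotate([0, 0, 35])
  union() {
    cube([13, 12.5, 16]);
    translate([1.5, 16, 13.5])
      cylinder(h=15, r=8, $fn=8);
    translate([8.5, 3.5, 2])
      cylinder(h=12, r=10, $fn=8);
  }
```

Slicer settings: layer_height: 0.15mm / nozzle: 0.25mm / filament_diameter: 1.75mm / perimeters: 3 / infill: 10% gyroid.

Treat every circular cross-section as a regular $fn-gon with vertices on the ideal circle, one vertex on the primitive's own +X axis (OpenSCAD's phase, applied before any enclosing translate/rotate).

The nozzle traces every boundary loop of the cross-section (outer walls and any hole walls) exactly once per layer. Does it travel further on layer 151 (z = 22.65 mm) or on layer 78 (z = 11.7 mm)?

Layer 151 (z = 22.65): the cube is absent (z outside [0, 16]); the r=8 cylinder at (1.5, 16) gives a regular 8-gon of circumradius 8 (constant along its height) (perimeter = 2·8·8.000·sin(180°/8) = 48.98 mm); the cylinder at (8.5, 3.5) is not intersected at this z (z outside [2, 14]); Combining (union): only the r=8 cylinder at (1.5, 16) is present, so the union is just that shape — boundary = 48.98 mm; (whole slice rotated 35° about Z — lengths, areas and connectivity unchanged). So its perimeter = 48.98 mm. Layer 78 (z = 11.7): the cube (footprint 13×12.5) is included at this height (perimeter 51.00 mm); the cylinder at (1.5, 16) is absent (z outside [13.5, 28.5]); the cylinder at (8.5, 3.5): section is a regular 8-gon, circumradius r=10 (perimeter = 2·8·10.000·sin(180°/8) = 61.23 mm); Merging all regions: the regions partially overlap (shared area 151.89 mm²), so the edge portions inside another operand are dropped and the merged outline is re-measured after clipping — boundary = 64.61 mm; (rotated 35° about Z; rotation is an isometry so areas/perimeters/island counts are preserved). So its perimeter = 64.61 mm. Layer 78 is larger (64.61 vs 48.98 mm).

layer 78 (z = 11.7 mm)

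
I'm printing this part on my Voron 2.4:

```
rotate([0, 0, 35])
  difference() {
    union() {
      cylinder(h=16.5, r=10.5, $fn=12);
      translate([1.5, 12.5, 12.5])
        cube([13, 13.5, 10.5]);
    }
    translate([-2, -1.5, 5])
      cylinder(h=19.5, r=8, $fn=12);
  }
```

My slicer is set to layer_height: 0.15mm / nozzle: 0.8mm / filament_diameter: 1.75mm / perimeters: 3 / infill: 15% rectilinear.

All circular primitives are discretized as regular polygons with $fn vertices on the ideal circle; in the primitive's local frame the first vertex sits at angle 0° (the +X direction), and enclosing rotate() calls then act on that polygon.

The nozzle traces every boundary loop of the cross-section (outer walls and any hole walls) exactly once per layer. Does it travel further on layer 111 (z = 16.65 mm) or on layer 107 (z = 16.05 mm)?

layer 107 (z = 16.05 mm)

Layer 111 (z = 16.65): the cylinder is not intersected at this z (z outside [0, 16.5]); the cube at (1.5, 12.5) is present — its section is the full 13×13.5 rectangle (perimeter 53.00 mm); Combining (union): only the 13×13.5 cube at (1.5, 12.5) is present, so the union is just that shape — boundary = 53.00 mm; the r=8 cylinder at (-2, -1.5) contributes a regular 12-gon of circumradius 8 (perimeter = 2·12·8.000·sin(180°/12) = 49.69 mm); After the difference (first − rest): starting from that combined region, the r=8 cylinder at (-2, -1.5) misses the remaining region (no effect) — boundary = 53.00 mm; (rotated 35° about Z; rotation is an isometry so areas/perimeters/island counts are preserved). So its perimeter = 53.00 mm. Layer 107 (z = 16.05): the r=10.5 cylinder gives a regular 12-gon of circumradius 10.5 (constant along its height) (perimeter = 2·12·10.500·sin(180°/12) = 65.22 mm); the 13×13.5 cube at (1.5, 12.5) contributes its full rectangle (perimeter 53.00 mm); Taking the union: the 2 present regions are separate (no shared area or edge), so areas and boundary lengths simply add and each stays a separate island — boundary = 118.22 mm; the cylinder at (-2, -1.5): section is a regular 12-gon, circumradius r=8 (perimeter = 2·12·8.000·sin(180°/12) = 49.69 mm); After the difference (first − rest): starting from the result so far, the r=8 cylinder at (-2, -1.5) partially overlaps it — only the 191.75 mm² overlap (of its 192.00 mm²) is removed, clipping the outline — boundary = 159.19 mm; (rotated 35° about Z; rotation is an isometry so areas/perimeters/island counts are preserved). So its perimeter = 159.19 mm. Layer 107 is larger (159.19 vs 53.00 mm).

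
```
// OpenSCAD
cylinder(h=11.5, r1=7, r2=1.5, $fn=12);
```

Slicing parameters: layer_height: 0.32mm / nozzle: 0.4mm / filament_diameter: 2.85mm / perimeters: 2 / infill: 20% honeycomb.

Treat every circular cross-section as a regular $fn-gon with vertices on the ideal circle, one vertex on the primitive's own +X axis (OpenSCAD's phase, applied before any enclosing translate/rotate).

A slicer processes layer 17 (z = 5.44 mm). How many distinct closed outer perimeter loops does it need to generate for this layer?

At z = 5.44 mm: the cone: at t=0.473 of its height the radius interpolates to r₁+(r₂−r₁)t = 4.398, giving a regular 12-gon of that circumradius. The result has 1 disconnected region.

1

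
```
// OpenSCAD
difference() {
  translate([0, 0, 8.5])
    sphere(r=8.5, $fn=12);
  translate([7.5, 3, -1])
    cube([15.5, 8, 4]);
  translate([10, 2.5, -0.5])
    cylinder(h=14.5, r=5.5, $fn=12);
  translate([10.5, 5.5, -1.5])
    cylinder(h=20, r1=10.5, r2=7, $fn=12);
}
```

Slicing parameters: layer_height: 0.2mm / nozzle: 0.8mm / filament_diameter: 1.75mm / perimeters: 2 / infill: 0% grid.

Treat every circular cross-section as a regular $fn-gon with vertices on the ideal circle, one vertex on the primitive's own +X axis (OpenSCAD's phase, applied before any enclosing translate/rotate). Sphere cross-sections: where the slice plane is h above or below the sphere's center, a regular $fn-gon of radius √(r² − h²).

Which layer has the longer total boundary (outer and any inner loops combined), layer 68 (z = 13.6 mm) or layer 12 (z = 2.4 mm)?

Layer 68 (z = 13.6): the r=8.5 sphere slices to a regular 12-gon of circumradius 6.800 (√(r²−h²) with h=5.1 from center) (perimeter = 2·12·6.800·sin(180°/12) = 42.24 mm); the cube at (7.5, 3) is absent (z outside [-1, 3]); the r=5.5 cylinder at (10, 2.5) gives a regular 12-gon of circumradius 5.5 (constant along its height) (perimeter = 2·12·5.500·sin(180°/12) = 34.16 mm); the cone at (10.5, 5.5): at t=0.755 of its height the radius interpolates to r₁+(r₂−r₁)t = 7.857, giving a regular 12-gon of that circumradius (perimeter = 2·12·7.857·sin(180°/12) = 48.81 mm); Taking the first minus the rest: starting from the r=8.5 sphere, the r=5.5 cylinder at (10, 2.5) partially overlaps it — only the 7.12 mm² overlap (of its 90.75 mm²) is removed, clipping the outline; the cone at (10.5, 5.5) partially overlaps it — only the 6.81 mm² overlap (of its 185.22 mm²) is removed, clipping the outline — boundary = 41.83 mm. So its perimeter = 41.83 mm. Layer 12 (z = 2.4): the r=8.5 sphere contributes a regular 12-gon of circumradius √(8.5²−6.1²) = 5.919 (perimeter = 2·12·5.919·sin(180°/12) = 36.77 mm); the cube at (7.5, 3) (footprint 15.5×8) is included at this height (perimeter 47.00 mm); the r=5.5 cylinder at (10, 2.5) gives a regular 12-gon of circumradius 5.5 (constant along its height) (perimeter = 2·12·5.500·sin(180°/12) = 34.16 mm); the cone at (10.5, 5.5): at t=0.195 of its height the radius interpolates to r₁+(r₂−r₁)t = 9.818, giving a regular 12-gon of that circumradius (perimeter = 2·12·9.818·sin(180°/12) = 60.98 mm); After the difference (first − rest): starting from the r=8.5 sphere, the 15.5×8 cube at (7.5, 3) misses the remaining region (no effect); the r=5.5 cylinder at (10, 2.5) partially overlaps it — only the 2.58 mm² overlap (of its 90.75 mm²) is removed, clipping the outline; the cone at (10.5, 5.5) partially overlaps it — only the 19.91 mm² overlap (of its 289.15 mm²) is removed, clipping the outline — boundary = 35.49 mm. So its perimeter = 35.49 mm. Layer 68 is larger (41.83 vs 35.49 mm).

layer 68 (z = 13.6 mm)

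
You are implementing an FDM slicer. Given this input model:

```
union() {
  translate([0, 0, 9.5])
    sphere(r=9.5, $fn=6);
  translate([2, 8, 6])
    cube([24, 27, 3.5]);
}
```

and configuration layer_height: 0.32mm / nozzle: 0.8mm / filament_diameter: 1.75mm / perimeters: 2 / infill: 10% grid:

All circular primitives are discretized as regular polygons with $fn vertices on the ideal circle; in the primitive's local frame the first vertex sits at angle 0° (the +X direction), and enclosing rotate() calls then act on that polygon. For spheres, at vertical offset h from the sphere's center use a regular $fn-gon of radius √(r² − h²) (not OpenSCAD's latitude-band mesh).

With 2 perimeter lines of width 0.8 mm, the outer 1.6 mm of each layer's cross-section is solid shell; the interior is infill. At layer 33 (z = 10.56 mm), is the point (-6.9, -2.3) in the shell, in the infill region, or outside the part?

At z = 10.56 mm: the r=9.5 sphere slices to a regular 6-gon of circumradius 9.441 (√(r²−h²) with h=1.06 from center); the cube at (2, 8) is absent (z outside [6, 9.5]); Merging all regions: only the r=9.5 sphere is present, so the union is just that shape — 1 connected region. Overall, the cross-section is a single solid region. The nearest boundary edge runs (-9.44, 0.00)→(-4.72, -8.18); distance from the point to it = 1.05 mm. The point is inside the cross-section, 1.05 mm from the nearest boundary — within the 1.6 mm shell band (2 × 0.8).

shell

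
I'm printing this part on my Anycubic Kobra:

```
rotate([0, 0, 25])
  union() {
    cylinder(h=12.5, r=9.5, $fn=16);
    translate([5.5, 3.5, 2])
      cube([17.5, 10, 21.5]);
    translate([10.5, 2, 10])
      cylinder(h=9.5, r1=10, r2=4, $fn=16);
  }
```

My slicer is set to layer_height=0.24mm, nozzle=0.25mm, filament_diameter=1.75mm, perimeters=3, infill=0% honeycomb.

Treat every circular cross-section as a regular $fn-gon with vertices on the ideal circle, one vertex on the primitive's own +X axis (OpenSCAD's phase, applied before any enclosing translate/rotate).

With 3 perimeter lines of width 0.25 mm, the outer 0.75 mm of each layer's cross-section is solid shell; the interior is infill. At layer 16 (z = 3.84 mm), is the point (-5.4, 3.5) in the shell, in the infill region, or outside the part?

infill

At z = 3.84 mm: the r=9.5 cylinder gives a regular 16-gon of circumradius 9.5 (constant along its height); the 17.5×10 cube at (5.5, 3.5) contributes its full rectangle; the cone at (10.5, 2) is not intersected at this z (z outside [10, 19.5]); Combining (union): the regions partially overlap (shared area 7.87 mm²), so overlapping operands fuse into one piece — 1 connected region; (rotated 25° about Z; rotation is an isometry so areas/perimeters/island counts are preserved). Overall, the cross-section is a single solid region. Undo the 25° rotation: the query point maps to (-3.415, 5.454) in the un-rotated model frame. The nearest boundary edge runs (-6.72, 6.72)→(-3.64, 8.78); distance from the point to it = 2.89 mm. The point is inside the cross-section and 2.89 mm from the nearest boundary — more than the 0.75 mm shell width (3 × 0.25), so it's in the infill interior.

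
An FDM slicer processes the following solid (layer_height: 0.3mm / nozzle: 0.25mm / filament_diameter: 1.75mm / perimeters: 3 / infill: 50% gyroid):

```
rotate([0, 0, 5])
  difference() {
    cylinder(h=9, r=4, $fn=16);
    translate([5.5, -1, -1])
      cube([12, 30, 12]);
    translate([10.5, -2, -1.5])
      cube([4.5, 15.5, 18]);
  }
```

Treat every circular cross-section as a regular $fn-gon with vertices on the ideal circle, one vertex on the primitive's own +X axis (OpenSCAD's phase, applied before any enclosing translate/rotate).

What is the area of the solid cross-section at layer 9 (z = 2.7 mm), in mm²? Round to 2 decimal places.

48.98 mm²

At z = 2.7 mm: the r=4 cylinder contributes a regular 16-gon of circumradius 4 (area = (16/2)·4.000²·sin(360°/16) = 48.98 mm²); the 12×30 cube at (5.5, -1) contributes its full rectangle (area 360.00 mm²); the 4.5×15.5 cube at (10.5, -2) contributes its full rectangle (area 69.75 mm²); After the difference (first − rest): starting from the r=4 cylinder (48.98 mm²), the 12×30 cube at (5.5, -1) misses the remaining region (no effect); the 4.5×15.5 cube at (10.5, -2) misses the remaining region (no effect) — area = 48.98 mm²; (whole slice rotated 5° about Z — lengths, areas and connectivity unchanged). Overall, the cross-section is a single solid region. Net area = 48.98 mm².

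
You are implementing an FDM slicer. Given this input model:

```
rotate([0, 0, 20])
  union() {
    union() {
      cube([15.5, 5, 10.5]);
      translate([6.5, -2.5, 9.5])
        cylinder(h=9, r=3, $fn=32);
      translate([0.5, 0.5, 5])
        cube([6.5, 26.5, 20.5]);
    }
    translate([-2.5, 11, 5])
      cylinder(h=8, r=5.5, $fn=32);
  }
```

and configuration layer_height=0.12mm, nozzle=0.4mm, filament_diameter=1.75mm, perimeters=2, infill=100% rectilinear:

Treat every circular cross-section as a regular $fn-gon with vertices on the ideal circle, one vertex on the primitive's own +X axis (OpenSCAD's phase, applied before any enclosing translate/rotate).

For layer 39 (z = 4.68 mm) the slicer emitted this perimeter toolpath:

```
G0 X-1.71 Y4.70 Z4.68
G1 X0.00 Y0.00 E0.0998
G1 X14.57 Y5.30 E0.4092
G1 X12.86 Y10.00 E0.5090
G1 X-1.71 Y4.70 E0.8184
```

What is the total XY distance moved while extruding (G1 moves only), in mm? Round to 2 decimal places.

Sum the Euclidean lengths of each G1 segment: total = 41.01 mm.

41.01 mm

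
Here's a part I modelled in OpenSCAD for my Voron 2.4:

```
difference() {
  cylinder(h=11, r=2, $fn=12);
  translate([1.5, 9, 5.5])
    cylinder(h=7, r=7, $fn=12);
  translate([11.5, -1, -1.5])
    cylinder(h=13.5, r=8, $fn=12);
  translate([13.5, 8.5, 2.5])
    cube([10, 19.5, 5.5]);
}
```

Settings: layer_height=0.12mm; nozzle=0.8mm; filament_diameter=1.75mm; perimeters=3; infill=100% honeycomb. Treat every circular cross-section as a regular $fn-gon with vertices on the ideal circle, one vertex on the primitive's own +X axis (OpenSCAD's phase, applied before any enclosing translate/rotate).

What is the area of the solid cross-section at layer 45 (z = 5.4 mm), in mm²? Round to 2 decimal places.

12.00 mm²

At z = 5.4 mm: the cylinder: section is a regular 12-gon, circumradius r=2 (area = (12/2)·2.000²·sin(360°/12) = 12.00 mm²); the cylinder at (1.5, 9) is absent (z outside [5.5, 12.5]); the r=8 cylinder at (11.5, -1) gives a regular 12-gon of circumradius 8 (constant along its height) (area = (12/2)·8.000²·sin(360°/12) = 192.00 mm²); the 10×19.5 cube at (13.5, 8.5) contributes its full rectangle (area 195.00 mm²); After the difference (first − rest): starting from the r=2 cylinder (12.00 mm²), the r=8 cylinder at (11.5, -1) misses the remaining region (no effect); the 10×19.5 cube at (13.5, 8.5) misses the remaining region (no effect) — area = 12.00 mm². Overall, the cross-section is a single solid region. Net area = 12.00 mm².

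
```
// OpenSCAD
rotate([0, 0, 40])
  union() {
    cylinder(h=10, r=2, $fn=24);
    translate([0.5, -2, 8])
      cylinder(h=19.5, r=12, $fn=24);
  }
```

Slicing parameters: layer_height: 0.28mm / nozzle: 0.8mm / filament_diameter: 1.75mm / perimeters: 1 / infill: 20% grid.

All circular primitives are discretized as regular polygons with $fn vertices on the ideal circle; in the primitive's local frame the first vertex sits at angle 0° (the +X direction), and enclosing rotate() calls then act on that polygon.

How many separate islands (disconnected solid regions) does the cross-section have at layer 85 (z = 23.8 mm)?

At z = 23.8 mm: the cylinder is absent (z outside [0, 10]); the cylinder at (0.5, -2): section is a regular 24-gon, circumradius r=12; Merging all regions: only the r=12 cylinder at (0.5, -2) is present, so the union is just that shape — 1 connected region; (whole slice rotated 40° about Z — lengths, areas and connectivity unchanged). Overall, the cross-section is a single solid region. Island count = 1.

1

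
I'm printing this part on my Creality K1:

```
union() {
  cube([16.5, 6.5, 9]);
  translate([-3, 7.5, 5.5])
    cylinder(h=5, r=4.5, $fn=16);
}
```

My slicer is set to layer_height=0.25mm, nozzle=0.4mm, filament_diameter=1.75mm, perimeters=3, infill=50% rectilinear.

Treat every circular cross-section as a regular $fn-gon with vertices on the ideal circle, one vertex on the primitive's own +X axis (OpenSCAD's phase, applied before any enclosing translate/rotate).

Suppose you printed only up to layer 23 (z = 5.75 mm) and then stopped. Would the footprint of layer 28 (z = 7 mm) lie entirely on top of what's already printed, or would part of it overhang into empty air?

Compare the two slices. At z = 5.75: the cube (footprint 16.5×6.5) is included at this height (area 107.25 mm²); the r=4.5 cylinder at (-3, 7.5) gives a regular 16-gon of circumradius 4.5 (constant along its height) (area = (16/2)·4.500²·sin(360°/16) = 61.99 mm²); Combining (union): the regions partially overlap — summed areas 169.24 mm² minus the doubly-counted overlap 1.88 mm² gives 167.37 mm² — area = 167.37 mm². At z = 7: the cube is present — its section is the full 16.5×6.5 rectangle (area 107.25 mm²); the r=4.5 cylinder at (-3, 7.5) contributes a regular 16-gon of circumradius 4.5 (area = (16/2)·4.500²·sin(360°/16) = 61.99 mm²); Taking the union: the regions partially overlap — summed areas 169.24 mm² minus the doubly-counted overlap 1.88 mm² gives 167.37 mm² — area = 167.37 mm². Checking containment: the cross-section at z = 7 is a subset of the cross-section at z = 5.75.

entirely on top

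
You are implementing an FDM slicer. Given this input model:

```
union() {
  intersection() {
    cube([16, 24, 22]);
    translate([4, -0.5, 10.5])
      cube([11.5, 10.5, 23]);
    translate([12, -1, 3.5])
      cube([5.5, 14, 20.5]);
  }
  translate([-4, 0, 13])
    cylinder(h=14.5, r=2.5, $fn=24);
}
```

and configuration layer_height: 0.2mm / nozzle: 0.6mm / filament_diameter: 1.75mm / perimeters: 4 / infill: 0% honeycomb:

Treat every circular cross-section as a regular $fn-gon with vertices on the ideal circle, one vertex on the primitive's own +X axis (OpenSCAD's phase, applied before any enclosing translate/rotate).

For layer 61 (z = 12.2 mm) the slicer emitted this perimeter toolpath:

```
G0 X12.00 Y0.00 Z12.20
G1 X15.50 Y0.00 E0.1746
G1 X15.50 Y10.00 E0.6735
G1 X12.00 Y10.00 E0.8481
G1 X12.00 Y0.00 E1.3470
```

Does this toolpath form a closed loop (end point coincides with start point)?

Start point (G0): (12.00, 0.00). End point (last G1): the path returns to the start — closed.

yes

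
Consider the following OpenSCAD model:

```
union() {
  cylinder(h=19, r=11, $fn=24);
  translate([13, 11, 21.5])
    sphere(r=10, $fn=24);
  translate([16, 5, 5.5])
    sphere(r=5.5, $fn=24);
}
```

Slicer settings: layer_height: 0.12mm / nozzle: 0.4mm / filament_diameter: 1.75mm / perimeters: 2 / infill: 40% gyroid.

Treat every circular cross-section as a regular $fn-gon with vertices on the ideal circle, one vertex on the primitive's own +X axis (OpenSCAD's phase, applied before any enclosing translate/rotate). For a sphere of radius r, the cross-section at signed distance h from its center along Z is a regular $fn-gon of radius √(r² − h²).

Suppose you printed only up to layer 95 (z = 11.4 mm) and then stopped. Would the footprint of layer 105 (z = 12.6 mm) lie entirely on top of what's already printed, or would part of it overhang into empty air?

part overhangs

Compare the two slices. At z = 11.4: the r=11 cylinder gives a regular 24-gon of circumradius 11 (constant along its height) (area = (24/2)·11.000²·sin(360°/24) = 375.81 mm²); the sphere at (13, 11) is absent (|z−center|=10.100 > r=10); the sphere at (16, 5) is not intersected at this z (|z−center|=5.900 > r=5.5); Taking the union: only the r=11 cylinder is present, so the union is just that shape — area = 375.81 mm². At z = 12.6: the r=11 cylinder gives a regular 24-gon of circumradius 11 (constant along its height) (area = (24/2)·11.000²·sin(360°/24) = 375.81 mm²); the sphere at (13, 11): section is a regular 24-gon, circumradius = √(r²−h²) = √(10²−8.9²) = 4.560 (area = (24/2)·4.560²·sin(360°/24) = 64.57 mm²); the sphere at (16, 5) is absent (|z−center|=7.100 > r=5.5); Combining (union): the 2 present regions are separate (no shared area or edge), so areas and boundary lengths simply add and each stays a separate island — area = 440.38 mm². Checking containment: at z = 12.6 the cross-section extends beyond the z = 11.4 cross-section by about 64.57 mm².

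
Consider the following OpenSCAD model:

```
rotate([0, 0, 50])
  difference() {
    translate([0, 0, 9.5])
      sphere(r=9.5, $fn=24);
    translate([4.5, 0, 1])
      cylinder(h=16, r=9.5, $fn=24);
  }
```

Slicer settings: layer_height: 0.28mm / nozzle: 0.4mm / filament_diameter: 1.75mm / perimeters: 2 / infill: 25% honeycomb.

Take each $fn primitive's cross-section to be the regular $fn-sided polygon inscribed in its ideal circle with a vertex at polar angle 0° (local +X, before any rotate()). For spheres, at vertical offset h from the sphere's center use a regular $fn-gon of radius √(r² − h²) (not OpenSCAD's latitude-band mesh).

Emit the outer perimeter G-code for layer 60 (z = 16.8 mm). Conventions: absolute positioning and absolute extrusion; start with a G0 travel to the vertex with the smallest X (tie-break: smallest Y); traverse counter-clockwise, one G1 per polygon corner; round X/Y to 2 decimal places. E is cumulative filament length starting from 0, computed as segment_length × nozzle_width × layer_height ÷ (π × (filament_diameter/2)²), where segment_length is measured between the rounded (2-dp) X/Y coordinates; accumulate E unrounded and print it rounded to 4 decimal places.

G0 X-6.06 Y-0.53 Z16.80
G1 X-5.71 Y-2.08 E0.0740
G1 X-4.98 Y-3.49 E0.1479
G1 X-3.91 Y-4.66 E0.2218
G1 X-2.57 Y-5.51 E0.2956
G1 X-1.06 Y-5.99 E0.3694
G1 X0.53 Y-6.06 E0.4435
G1 X1.22 Y-5.90 E0.4765
G1 X-1.12 Y-5.16 E0.5908
G1 X-3.21 Y-3.83 E0.7061
G1 X-4.89 Y-2.00 E0.8218
G1 X-6.03 Y0.18 E0.9364
G1 X-6.06 Y-0.53 E0.9695

At z = 16.8 mm: the sphere: section is a regular 24-gon, circumradius = √(r²−h²) = √(9.5²−7.3²) = 6.079; the cylinder at (4.5, 0): section is a regular 24-gon, circumradius r=9.5; After the difference (first − rest): starting from the r=9.5 sphere, the r=9.5 cylinder at (4.5, 0) partially overlaps it — only the 107.05 mm² overlap (of its 280.30 mm²) is removed, clipping the outline — 1 connected region; (rotated 50° about Z; rotation is an isometry so areas/perimeters/island counts are preserved). The outline is a single polygon with 12 vertices. Extrusion per mm of travel: 0.4 × 0.28 / (π × 0.875²) = 0.046564. Accumulating E over each segment gives final E = 0.9695.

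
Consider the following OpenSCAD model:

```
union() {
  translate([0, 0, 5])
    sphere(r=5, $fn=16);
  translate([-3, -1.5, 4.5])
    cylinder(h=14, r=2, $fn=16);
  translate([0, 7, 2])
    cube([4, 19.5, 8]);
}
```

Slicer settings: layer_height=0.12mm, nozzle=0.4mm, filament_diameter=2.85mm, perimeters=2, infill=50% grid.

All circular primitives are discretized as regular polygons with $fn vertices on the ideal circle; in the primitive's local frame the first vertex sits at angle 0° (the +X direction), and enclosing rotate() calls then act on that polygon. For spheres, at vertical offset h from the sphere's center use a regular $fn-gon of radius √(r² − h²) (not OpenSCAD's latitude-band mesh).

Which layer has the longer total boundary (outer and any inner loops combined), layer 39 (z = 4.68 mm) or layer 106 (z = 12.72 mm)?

layer 39 (z = 4.68 mm)

Layer 39 (z = 4.68): the sphere: section is a regular 16-gon, circumradius = √(r²−h²) = √(5²−0.32²) = 4.990 (perimeter = 2·16·4.990·sin(180°/16) = 31.15 mm); the r=2 cylinder at (-3, -1.5) gives a regular 16-gon of circumradius 2 (constant along its height) (perimeter = 2·16·2.000·sin(180°/16) = 12.49 mm); the cube at (0, 7) (footprint 4×19.5) is included at this height (perimeter 47.00 mm); Merging all regions: the regions partially overlap (shared area 11.42 mm²), so the edge portions inside another operand are dropped and the merged outline is re-measured after clipping — boundary = 78.45 mm. So its perimeter = 78.45 mm. Layer 106 (z = 12.72): the sphere is absent (|z−center|=7.720 > r=5); the cylinder at (-3, -1.5): section is a regular 16-gon, circumradius r=2 (perimeter = 2·16·2.000·sin(180°/16) = 12.49 mm); the cube at (0, 7) is absent (z outside [2, 10]); Combining (union): only the r=2 cylinder at (-3, -1.5) is present, so the union is just that shape — boundary = 12.49 mm. So its perimeter = 12.49 mm. Layer 39 is larger (78.45 vs 12.49 mm).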